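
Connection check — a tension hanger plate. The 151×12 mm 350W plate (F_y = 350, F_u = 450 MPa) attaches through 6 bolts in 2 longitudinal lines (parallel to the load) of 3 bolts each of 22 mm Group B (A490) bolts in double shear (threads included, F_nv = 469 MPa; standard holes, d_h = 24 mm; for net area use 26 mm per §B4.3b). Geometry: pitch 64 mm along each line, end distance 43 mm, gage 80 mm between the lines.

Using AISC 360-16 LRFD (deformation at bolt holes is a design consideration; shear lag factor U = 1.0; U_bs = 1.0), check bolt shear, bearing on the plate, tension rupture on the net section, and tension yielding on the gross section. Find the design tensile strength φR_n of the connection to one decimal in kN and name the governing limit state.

Bolt shear: A_b = π(22)²/4 = 380.13 mm². φR_n = 0.75 × 469 × 380.13 × 6 × 2 = 1604.5 kN.
Bearing (12 mm plate, F_u = 450 MPa): end bolts L_c = 43 − 24/2 = 31, R_n = min(1.2×31×12×450, 2.4×22×12×450) = 200.88 kN/bolt; interior L_c = 64 − 24 = 40, R_n = 259.2 kN/bolt. φR_n = 0.75 × (2×200.88 + 4×259.2) = 1078.9 kN.
Tension rupture (net): A_n = (151 − 2×26)×12 = 1188 mm² (U = 1.0, A_e = A_n). φR_n = 0.75 × 450 × 1188 = 401.0 kN.
Tension yield (gross): A_g = 151×12 = 1812 mm². φR_n = 0.90 × 350 × 1812 = 570.8 kN.
Governing: min(1604.5, 1078.9, 401.0, 570.8) = 401.0 kN → net-section rupture.

401.0 kN (net-section rupture governs)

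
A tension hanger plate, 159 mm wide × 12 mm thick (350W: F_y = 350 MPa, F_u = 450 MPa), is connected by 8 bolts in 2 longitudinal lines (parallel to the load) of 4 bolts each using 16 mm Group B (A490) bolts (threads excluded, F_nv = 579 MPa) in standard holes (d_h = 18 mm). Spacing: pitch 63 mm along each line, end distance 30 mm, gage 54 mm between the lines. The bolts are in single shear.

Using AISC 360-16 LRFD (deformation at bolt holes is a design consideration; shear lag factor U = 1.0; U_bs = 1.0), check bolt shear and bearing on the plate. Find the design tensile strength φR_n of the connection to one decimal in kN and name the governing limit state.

Bolt shear: A_b = π(16)²/4 = 201.06 mm². φR_n = 0.75 × 579 × 201.06 × 8 × 1 = 698.5 kN.
Bearing (12 mm plate, F_u = 450 MPa): end bolts L_c = 30 − 18/2 = 21, R_n = min(1.2×21×12×450, 2.4×16×12×450) = 136.08 kN/bolt; interior L_c = 63 − 18 = 45, R_n = 207.36 kN/bolt. φR_n = 0.75 × (2×136.08 + 6×207.36) = 1137.2 kN.
Governing: min(698.5, 1137.2) = 698.5 kN → bolt shear.

698.5 kN (bolt shear governs)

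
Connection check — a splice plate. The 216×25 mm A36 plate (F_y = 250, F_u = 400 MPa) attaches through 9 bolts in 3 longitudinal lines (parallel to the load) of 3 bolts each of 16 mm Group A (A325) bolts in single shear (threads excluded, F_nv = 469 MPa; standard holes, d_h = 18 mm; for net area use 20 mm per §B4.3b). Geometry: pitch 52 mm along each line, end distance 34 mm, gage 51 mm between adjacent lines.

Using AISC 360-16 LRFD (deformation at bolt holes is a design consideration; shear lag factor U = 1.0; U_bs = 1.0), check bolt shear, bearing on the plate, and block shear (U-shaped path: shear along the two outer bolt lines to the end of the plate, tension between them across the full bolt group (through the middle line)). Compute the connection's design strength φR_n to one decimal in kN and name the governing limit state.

Bolt shear: A_b = π(16)²/4 = 201.06 mm². φR_n = 0.75 × 469 × 201.06 × 9 × 1 = 636.5 kN.
Bearing (25 mm plate, F_u = 400 MPa): end bolts L_c = 34 − 18/2 = 25, R_n = min(1.2×25×25×400, 2.4×16×25×400) = 300 kN/bolt; interior L_c = 52 − 18 = 34, R_n = 384 kN/bolt. φR_n = 0.75 × (3×300 + 6×384) = 2403.0 kN.
Block shear: shear path 2×[34+2×52] = 2×138 mm, A_gv = 6900, A_nv = 2×(138 − 2.5×20)×25 = 4400 mm²; tension across gage: (102 − 2×20)×25 = 1550 mm². R_n = min(0.6×400×4400, 0.6×250×6900) + 1.0×400×1550 = min(1056, 1035) + 620 = 1655 kN. φR_n = 0.75 × 1655 = 1241.3 kN.
Governing: min(636.5, 2403.0, 1241.3) = 636.5 kN → bolt shear.

636.5 kN (bolt shear governs)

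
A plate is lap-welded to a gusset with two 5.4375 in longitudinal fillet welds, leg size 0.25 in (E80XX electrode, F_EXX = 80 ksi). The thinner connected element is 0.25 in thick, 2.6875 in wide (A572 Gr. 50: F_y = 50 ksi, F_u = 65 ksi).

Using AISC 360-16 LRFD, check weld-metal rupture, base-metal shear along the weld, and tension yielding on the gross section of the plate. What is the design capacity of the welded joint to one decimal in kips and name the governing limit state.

Weld metal: throat = 0.707×0.25 = 0.17675 in, L = 2×5.4375 = 10.875 in. φR_n = 0.75 × 0.6 × 80 × 0.17675 × 10.875 = 69.2 kips.
Base metal shear (0.25 in plate): yield φR_n = 1.0×0.6×50×0.25×10.875 = 81.6 kips; rupture φR_n = 0.75×0.6×65×0.25×10.875 = 79.5 kips; take 79.5 kips (rupture).
Tension yield (gross): A_g = 2.6875×0.25 = 0.67188 in². φR_n = 0.90 × 50 × 0.67188 = 30.2 kips.
Governing: min(69.2, 79.5, 30.2) = 30.2 kips → gross-section yield.

30.2 kips (gross-section yield governs)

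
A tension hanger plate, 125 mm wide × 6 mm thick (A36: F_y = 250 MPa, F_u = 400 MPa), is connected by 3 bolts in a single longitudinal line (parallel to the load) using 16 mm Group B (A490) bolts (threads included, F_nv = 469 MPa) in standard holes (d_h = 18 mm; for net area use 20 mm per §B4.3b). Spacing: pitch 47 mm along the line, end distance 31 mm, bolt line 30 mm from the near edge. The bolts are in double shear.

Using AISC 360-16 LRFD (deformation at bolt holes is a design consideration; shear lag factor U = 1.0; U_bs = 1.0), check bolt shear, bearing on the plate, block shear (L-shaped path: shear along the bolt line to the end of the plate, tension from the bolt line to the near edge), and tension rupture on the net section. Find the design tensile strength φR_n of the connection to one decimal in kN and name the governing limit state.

Bolt shear: A_b = π(16)²/4 = 201.06 mm². φR_n = 0.75 × 469 × 201.06 × 3 × 2 = 424.3 kN.
Bearing (6 mm plate, F_u = 400 MPa): end bolts L_c = 31 − 18/2 = 22, R_n = min(1.2×22×6×400, 2.4×16×6×400) = 63.36 kN/bolt; interior L_c = 47 − 18 = 29, R_n = 83.52 kN/bolt. φR_n = 0.75 × (1×63.36 + 2×83.52) = 172.8 kN.
Block shear: shear path 1×[31+2×47] = 1×125 mm, A_gv = 750, A_nv = 1×(125 − 2.5×20)×6 = 450 mm²; tension to near edge: (30 − 0.5×20)×6 = 120 mm². R_n = min(0.6×400×450, 0.6×250×750) + 1.0×400×120 = min(108, 112.5) + 48 = 156 kN. φR_n = 0.75 × 156 = 117.0 kN.
Tension rupture (net): A_n = (125 − 1×20)×6 = 630 mm² (U = 1.0, A_e = A_n). φR_n = 0.75 × 400 × 630 = 189.0 kN.
Governing: min(424.3, 172.8, 117.0, 189.0) = 117.0 kN → block shear.

117.0 kN (block shear governs)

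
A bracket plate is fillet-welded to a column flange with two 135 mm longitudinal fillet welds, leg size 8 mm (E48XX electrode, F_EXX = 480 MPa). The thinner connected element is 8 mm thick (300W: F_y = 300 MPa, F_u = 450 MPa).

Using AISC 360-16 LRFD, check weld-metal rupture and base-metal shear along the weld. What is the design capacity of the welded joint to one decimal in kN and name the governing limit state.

329.9 kN (weld metal governs)

Weld metal: throat = 0.707×8 = 5.656 mm, L = 2×135 = 270 mm. φR_n = 0.75 × 0.6 × 480 × 5.656 × 270 = 329.9 kN.
Base metal shear (8 mm plate): yield φR_n = 1.0×0.6×300×8×270 = 388.8 kN; rupture φR_n = 0.75×0.6×450×8×270 = 437.4 kN; take 388.8 kN (yield).
Governing: min(329.9, 388.8) = 329.9 kN → weld metal.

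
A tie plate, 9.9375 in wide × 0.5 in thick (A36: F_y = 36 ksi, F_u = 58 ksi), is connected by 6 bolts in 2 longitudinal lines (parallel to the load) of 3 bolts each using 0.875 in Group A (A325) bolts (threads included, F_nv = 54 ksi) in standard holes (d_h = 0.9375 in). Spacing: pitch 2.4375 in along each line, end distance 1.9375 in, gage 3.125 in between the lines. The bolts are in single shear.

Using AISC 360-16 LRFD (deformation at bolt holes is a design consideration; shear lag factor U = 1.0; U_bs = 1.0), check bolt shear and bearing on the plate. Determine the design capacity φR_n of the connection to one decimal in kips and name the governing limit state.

Bolt shear: A_b = π(0.875)²/4 = 0.60132 in². φR_n = 0.75 × 54 × 0.60132 × 6 × 1 = 146.1 kips.
Bearing (0.5 in plate, F_u = 58 ksi): end bolts L_c = 1.9375 − 0.9375/2 = 1.46875, R_n = min(1.2×1.46875×0.5×58, 2.4×0.875×0.5×58) = 51.113 kips/bolt; interior L_c = 2.4375 − 0.9375 = 1.5, R_n = 52.2 kips/bolt. φR_n = 0.75 × (2×51.113 + 4×52.2) = 233.3 kips.
Governing: min(146.1, 233.3) = 146.1 kips → bolt shear.

146.1 kips (bolt shear governs)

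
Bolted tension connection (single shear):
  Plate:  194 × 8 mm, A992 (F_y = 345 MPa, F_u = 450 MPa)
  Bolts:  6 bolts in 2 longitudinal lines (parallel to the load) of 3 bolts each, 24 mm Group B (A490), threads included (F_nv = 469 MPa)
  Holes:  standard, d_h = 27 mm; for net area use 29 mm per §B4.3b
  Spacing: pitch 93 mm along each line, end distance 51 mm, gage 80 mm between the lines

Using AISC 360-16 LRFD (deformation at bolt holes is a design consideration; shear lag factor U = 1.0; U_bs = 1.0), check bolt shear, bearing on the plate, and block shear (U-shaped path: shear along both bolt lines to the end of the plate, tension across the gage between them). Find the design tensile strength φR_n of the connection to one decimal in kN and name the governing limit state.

Bolt shear: A_b = π(24)²/4 = 452.39 mm². φR_n = 0.75 × 469 × 452.39 × 6 × 1 = 954.8 kN.
Bearing (8 mm plate, F_u = 450 MPa): end bolts L_c = 51 − 27/2 = 37.5, R_n = min(1.2×37.5×8×450, 2.4×24×8×450) = 162 kN/bolt; interior L_c = 93 − 27 = 66, R_n = 207.36 kN/bolt. φR_n = 0.75 × (2×162 + 4×207.36) = 865.1 kN.
Block shear: shear path 2×[51+2×93] = 2×237 mm, A_gv = 3792, A_nv = 2×(237 − 2.5×29)×8 = 2632 mm²; tension across gage: (80 − 1×29)×8 = 408 mm². R_n = min(0.6×450×2632, 0.6×345×3792) + 1.0×450×408 = min(710.64, 784.94) + 183.6 = 894.24 kN. φR_n = 0.75 × 894.24 = 670.7 kN.
Governing: min(954.8, 865.1, 670.7) = 670.7 kN → block shear.

670.7 kN (block shear governs)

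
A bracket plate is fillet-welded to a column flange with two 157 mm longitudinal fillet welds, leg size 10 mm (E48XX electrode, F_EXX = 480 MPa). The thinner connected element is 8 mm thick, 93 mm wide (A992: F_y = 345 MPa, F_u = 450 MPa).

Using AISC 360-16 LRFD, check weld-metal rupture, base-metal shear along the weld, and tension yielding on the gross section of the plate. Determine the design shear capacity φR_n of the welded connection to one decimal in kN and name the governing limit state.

231.0 kN (gross-section yield governs)

Weld metal: throat = 0.707×10 = 7.07 mm, L = 2×157 = 314 mm. φR_n = 0.75 × 0.6 × 480 × 7.07 × 314 = 479.5 kN.
Base metal shear (8 mm plate): yield φR_n = 1.0×0.6×345×8×314 = 520.0 kN; rupture φR_n = 0.75×0.6×450×8×314 = 508.7 kN; take 508.7 kN (rupture).
Tension yield (gross): A_g = 93×8 = 744 mm². φR_n = 0.90 × 345 × 744 = 231.0 kN.
Governing: min(479.5, 508.7, 231.0) = 231.0 kN → gross-section yield.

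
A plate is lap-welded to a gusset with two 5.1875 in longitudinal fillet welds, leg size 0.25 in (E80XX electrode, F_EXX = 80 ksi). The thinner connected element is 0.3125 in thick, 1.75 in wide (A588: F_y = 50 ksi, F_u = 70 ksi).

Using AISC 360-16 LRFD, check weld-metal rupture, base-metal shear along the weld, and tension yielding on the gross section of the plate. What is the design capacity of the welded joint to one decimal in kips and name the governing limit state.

Weld metal: throat = 0.707×0.25 = 0.17675 in, L = 2×5.1875 = 10.375 in. φR_n = 0.75 × 0.6 × 80 × 0.17675 × 10.375 = 66.0 kips.
Base metal shear (0.3125 in plate): yield φR_n = 1.0×0.6×50×0.3125×10.375 = 97.3 kips; rupture φR_n = 0.75×0.6×70×0.3125×10.375 = 102.1 kips; take 97.3 kips (yield).
Tension yield (gross): A_g = 1.75×0.3125 = 0.54688 in². φR_n = 0.90 × 50 × 0.54688 = 24.6 kips.
Governing: min(66.0, 97.3, 24.6) = 24.6 kips → gross-section yield.

24.6 kips (gross-section yield governs)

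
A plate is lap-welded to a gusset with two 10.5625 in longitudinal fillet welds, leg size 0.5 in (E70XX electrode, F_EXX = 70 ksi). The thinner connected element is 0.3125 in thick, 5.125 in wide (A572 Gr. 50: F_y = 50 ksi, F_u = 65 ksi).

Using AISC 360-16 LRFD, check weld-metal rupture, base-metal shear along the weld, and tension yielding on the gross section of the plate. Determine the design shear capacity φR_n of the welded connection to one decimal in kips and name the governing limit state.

Weld metal: throat = 0.707×0.5 = 0.3535 in, L = 2×10.5625 = 21.125 in. φR_n = 0.75 × 0.6 × 70 × 0.3535 × 21.125 = 235.2 kips.
Base metal shear (0.3125 in plate): yield φR_n = 1.0×0.6×50×0.3125×21.125 = 198.0 kips; rupture φR_n = 0.75×0.6×65×0.3125×21.125 = 193.1 kips; take 193.1 kips (rupture).
Tension yield (gross): A_g = 5.125×0.3125 = 1.6016 in². φR_n = 0.90 × 50 × 1.6016 = 72.1 kips.
Governing: min(235.2, 193.1, 72.1) = 72.1 kips → gross-section yield.

72.1 kips (gross-section yield governs)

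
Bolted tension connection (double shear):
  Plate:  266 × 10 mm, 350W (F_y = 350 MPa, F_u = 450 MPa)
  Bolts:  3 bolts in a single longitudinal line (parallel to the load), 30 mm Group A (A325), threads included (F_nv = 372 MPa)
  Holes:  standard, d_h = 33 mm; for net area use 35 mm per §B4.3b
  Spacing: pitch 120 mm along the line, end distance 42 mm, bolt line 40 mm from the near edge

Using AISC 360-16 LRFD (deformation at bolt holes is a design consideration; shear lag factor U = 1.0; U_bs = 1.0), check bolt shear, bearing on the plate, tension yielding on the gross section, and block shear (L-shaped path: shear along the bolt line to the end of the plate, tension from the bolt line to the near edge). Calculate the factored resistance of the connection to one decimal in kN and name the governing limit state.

469.8 kN (block shear governs)

Bolt shear: A_b = π(30)²/4 = 706.86 mm². φR_n = 0.75 × 372 × 706.86 × 3 × 2 = 1183.3 kN.
Bearing (10 mm plate, F_u = 450 MPa): end bolts L_c = 42 − 33/2 = 25.5, R_n = min(1.2×25.5×10×450, 2.4×30×10×450) = 137.7 kN/bolt; interior L_c = 120 − 33 = 87, R_n = 324 kN/bolt. φR_n = 0.75 × (1×137.7 + 2×324) = 589.3 kN.
Tension yield (gross): A_g = 266×10 = 2660 mm². φR_n = 0.90 × 350 × 2660 = 837.9 kN.
Block shear: shear path 1×[42+2×120] = 1×282 mm, A_gv = 2820, A_nv = 1×(282 − 2.5×35)×10 = 1945 mm²; tension to near edge: (40 − 0.5×35)×10 = 225 mm². R_n = min(0.6×450×1945, 0.6×350×2820) + 1.0×450×225 = min(525.15, 592.2) + 101.25 = 626.4 kN. φR_n = 0.75 × 626.4 = 469.8 kN.
Governing: min(1183.3, 589.3, 837.9, 469.8) = 469.8 kN → block shear.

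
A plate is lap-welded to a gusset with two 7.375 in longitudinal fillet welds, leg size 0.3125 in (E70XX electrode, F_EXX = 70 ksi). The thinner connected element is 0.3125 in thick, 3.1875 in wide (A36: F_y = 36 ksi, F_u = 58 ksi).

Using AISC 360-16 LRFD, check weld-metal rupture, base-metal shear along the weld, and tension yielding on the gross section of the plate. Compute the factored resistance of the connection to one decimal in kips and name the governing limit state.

Weld metal: throat = 0.707×0.3125 = 0.22094 in, L = 2×7.375 = 14.75 in. φR_n = 0.75 × 0.6 × 70 × 0.22094 × 14.75 = 102.7 kips.
Base metal shear (0.3125 in plate): yield φR_n = 1.0×0.6×36×0.3125×14.75 = 99.6 kips; rupture φR_n = 0.75×0.6×58×0.3125×14.75 = 120.3 kips; take 99.6 kips (yield).
Tension yield (gross): A_g = 3.1875×0.3125 = 0.99609 in². φR_n = 0.90 × 36 × 0.99609 = 32.3 kips.
Governing: min(102.7, 99.6, 32.3) = 32.3 kips → gross-section yield.

32.3 kips (gross-section yield governs)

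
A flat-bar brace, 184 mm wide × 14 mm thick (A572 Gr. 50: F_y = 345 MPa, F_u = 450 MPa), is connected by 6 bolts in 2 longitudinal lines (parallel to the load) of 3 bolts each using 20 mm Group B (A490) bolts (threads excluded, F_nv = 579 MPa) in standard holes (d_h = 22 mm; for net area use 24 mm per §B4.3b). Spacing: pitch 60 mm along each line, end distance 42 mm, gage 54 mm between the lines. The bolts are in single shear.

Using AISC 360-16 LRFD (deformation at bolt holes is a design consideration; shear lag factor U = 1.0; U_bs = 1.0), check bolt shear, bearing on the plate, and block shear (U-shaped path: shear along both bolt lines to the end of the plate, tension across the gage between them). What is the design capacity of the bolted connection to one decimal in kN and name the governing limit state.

Bolt shear: A_b = π(20)²/4 = 314.16 mm². φR_n = 0.75 × 579 × 314.16 × 6 × 1 = 818.5 kN.
Bearing (14 mm plate, F_u = 450 MPa): end bolts L_c = 42 − 22/2 = 31, R_n = min(1.2×31×14×450, 2.4×20×14×450) = 234.36 kN/bolt; interior L_c = 60 − 22 = 38, R_n = 287.28 kN/bolt. φR_n = 0.75 × (2×234.36 + 4×287.28) = 1213.4 kN.
Block shear: shear path 2×[42+2×60] = 2×162 mm, A_gv = 4536, A_nv = 2×(162 − 2.5×24)×14 = 2856 mm²; tension across gage: (54 − 1×24)×14 = 420 mm². R_n = min(0.6×450×2856, 0.6×345×4536) + 1.0×450×420 = min(771.12, 938.95) + 189 = 960.12 kN. φR_n = 0.75 × 960.12 = 720.1 kN.
Governing: min(818.5, 1213.4, 720.1) = 720.1 kN → block shear.

720.1 kN (block shear governs)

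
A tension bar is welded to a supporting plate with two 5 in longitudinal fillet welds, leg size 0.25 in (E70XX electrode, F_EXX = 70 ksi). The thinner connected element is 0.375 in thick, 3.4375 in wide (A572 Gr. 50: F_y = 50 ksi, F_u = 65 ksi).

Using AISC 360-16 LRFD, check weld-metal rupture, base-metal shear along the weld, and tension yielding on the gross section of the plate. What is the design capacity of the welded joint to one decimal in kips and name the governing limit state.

55.7 kips (weld metal governs)

Weld metal: throat = 0.707×0.25 = 0.17675 in, L = 2×5 = 10 in. φR_n = 0.75 × 0.6 × 70 × 0.17675 × 10 = 55.7 kips.
Base metal shear (0.375 in plate): yield φR_n = 1.0×0.6×50×0.375×10 = 112.5 kips; rupture φR_n = 0.75×0.6×65×0.375×10 = 109.7 kips; take 109.7 kips (rupture).
Tension yield (gross): A_g = 3.4375×0.375 = 1.2891 in². φR_n = 0.90 × 50 × 1.2891 = 58.0 kips.
Governing: min(55.7, 109.7, 58.0) = 55.7 kips → weld metal.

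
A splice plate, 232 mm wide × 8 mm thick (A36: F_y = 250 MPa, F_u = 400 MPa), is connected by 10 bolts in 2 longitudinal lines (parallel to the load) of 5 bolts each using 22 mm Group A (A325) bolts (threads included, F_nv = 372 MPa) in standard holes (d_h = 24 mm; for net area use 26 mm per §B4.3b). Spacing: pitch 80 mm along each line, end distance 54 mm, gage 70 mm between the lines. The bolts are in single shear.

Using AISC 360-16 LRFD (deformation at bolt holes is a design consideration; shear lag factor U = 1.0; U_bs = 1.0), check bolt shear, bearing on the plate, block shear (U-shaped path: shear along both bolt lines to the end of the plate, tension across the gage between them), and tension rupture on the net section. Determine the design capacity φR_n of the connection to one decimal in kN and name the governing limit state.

Bolt shear: A_b = π(22)²/4 = 380.13 mm². φR_n = 0.75 × 372 × 380.13 × 10 × 1 = 1060.6 kN.
Bearing (8 mm plate, F_u = 400 MPa): end bolts L_c = 54 − 24/2 = 42, R_n = min(1.2×42×8×400, 2.4×22×8×400) = 161.28 kN/bolt; interior L_c = 80 − 24 = 56, R_n = 168.96 kN/bolt. φR_n = 0.75 × (2×161.28 + 8×168.96) = 1255.7 kN.
Block shear: shear path 2×[54+4×80] = 2×374 mm, A_gv = 5984, A_nv = 2×(374 − 4.5×26)×8 = 4112 mm²; tension across gage: (70 − 1×26)×8 = 352 mm². R_n = min(0.6×400×4112, 0.6×250×5984) + 1.0×400×352 = min(986.88, 897.6) + 140.8 = 1038.4 kN. φR_n = 0.75 × 1038.4 = 778.8 kN.
Tension rupture (net): A_n = (232 − 2×26)×8 = 1440 mm² (U = 1.0, A_e = A_n). φR_n = 0.75 × 400 × 1440 = 432.0 kN.
Governing: min(1060.6, 1255.7, 778.8, 432.0) = 432.0 kN → net-section rupture.

432.0 kN (net-section rupture governs)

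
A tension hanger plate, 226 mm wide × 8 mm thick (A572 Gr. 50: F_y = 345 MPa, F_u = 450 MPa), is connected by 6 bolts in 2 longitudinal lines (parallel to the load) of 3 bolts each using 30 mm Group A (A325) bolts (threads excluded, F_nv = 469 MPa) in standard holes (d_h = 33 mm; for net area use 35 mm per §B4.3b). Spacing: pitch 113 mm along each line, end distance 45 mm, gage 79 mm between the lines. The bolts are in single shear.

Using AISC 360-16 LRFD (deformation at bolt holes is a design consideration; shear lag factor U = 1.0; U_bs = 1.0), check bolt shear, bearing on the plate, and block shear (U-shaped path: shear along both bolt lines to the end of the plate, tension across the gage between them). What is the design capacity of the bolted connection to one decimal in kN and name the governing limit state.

Bolt shear: A_b = π(30)²/4 = 706.86 mm². φR_n = 0.75 × 469 × 706.86 × 6 × 1 = 1491.8 kN.
Bearing (8 mm plate, F_u = 450 MPa): end bolts L_c = 45 − 33/2 = 28.5, R_n = min(1.2×28.5×8×450, 2.4×30×8×450) = 123.12 kN/bolt; interior L_c = 113 − 33 = 80, R_n = 259.2 kN/bolt. φR_n = 0.75 × (2×123.12 + 4×259.2) = 962.3 kN.
Block shear: shear path 2×[45+2×113] = 2×271 mm, A_gv = 4336, A_nv = 2×(271 − 2.5×35)×8 = 2936 mm²; tension across gage: (79 − 1×35)×8 = 352 mm². R_n = min(0.6×450×2936, 0.6×345×4336) + 1.0×450×352 = min(792.72, 897.55) + 158.4 = 951.12 kN. φR_n = 0.75 × 951.12 = 713.3 kN.
Governing: min(1491.8, 962.3, 713.3) = 713.3 kN → block shear.

713.3 kN (block shear governs)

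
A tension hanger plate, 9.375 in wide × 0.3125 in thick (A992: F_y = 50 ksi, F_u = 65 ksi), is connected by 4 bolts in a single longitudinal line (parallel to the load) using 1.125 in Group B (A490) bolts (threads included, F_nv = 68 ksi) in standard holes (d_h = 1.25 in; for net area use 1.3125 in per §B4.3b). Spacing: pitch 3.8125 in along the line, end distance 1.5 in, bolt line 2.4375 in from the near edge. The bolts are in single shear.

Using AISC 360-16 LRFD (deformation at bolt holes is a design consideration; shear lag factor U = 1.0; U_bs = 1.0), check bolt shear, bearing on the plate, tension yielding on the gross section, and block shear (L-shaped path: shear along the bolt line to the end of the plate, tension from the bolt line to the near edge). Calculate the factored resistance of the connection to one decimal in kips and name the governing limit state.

103.4 kips (block shear governs)

Bolt shear: A_b = π(1.125)²/4 = 0.99402 in². φR_n = 0.75 × 68 × 0.99402 × 4 × 1 = 202.8 kips.
Bearing (0.3125 in plate, F_u = 65 ksi): end bolts L_c = 1.5 − 1.25/2 = 0.875, R_n = min(1.2×0.875×0.3125×65, 2.4×1.125×0.3125×65) = 21.328 kips/bolt; interior L_c = 3.8125 − 1.25 = 2.5625, R_n = 54.844 kips/bolt. φR_n = 0.75 × (1×21.328 + 3×54.844) = 139.4 kips.
Tension yield (gross): A_g = 9.375×0.3125 = 2.9297 in². φR_n = 0.90 × 50 × 2.9297 = 131.8 kips.
Block shear: shear path 1×[1.5+3×3.8125] = 1×12.9375 in, A_gv = 4.043, A_nv = 1×(12.9375 − 3.5×1.3125)×0.3125 = 2.6074 in²; tension to near edge: (2.4375 − 0.5×1.3125)×0.3125 = 0.55664 in². R_n = min(0.6×65×2.6074, 0.6×50×4.043) + 1.0×65×0.55664 = min(101.69, 121.29) + 36.182 = 137.87 kips. φR_n = 0.75 × 137.87 = 103.4 kips.
Governing: min(202.8, 139.4, 131.8, 103.4) = 103.4 kips → block shear.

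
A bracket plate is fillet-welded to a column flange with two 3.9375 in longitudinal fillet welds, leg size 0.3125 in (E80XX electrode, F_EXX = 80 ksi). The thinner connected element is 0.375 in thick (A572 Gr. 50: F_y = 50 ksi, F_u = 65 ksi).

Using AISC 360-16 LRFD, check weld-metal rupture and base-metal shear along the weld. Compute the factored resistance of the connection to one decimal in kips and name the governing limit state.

62.6 kips (weld metal governs)

Weld metal: throat = 0.707×0.3125 = 0.22094 in, L = 2×3.9375 = 7.875 in. φR_n = 0.75 × 0.6 × 80 × 0.22094 × 7.875 = 62.6 kips.
Base metal shear (0.375 in plate): yield φR_n = 1.0×0.6×50×0.375×7.875 = 88.6 kips; rupture φR_n = 0.75×0.6×65×0.375×7.875 = 86.4 kips; take 86.4 kips (rupture).
Governing: min(62.6, 86.4) = 62.6 kips → weld metal.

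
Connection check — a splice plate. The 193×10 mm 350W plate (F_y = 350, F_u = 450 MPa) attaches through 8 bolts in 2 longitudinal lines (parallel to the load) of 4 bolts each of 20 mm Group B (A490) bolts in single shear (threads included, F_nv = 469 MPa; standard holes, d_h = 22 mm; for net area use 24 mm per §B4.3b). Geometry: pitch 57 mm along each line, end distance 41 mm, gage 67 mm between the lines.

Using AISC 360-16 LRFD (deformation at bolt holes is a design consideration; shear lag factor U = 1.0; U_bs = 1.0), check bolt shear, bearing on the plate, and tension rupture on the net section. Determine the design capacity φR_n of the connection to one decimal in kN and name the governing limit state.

489.4 kN (net-section rupture governs)

Bolt shear: A_b = π(20)²/4 = 314.16 mm². φR_n = 0.75 × 469 × 314.16 × 8 × 1 = 884.0 kN.
Bearing (10 mm plate, F_u = 450 MPa): end bolts L_c = 41 − 22/2 = 30, R_n = min(1.2×30×10×450, 2.4×20×10×450) = 162 kN/bolt; interior L_c = 57 − 22 = 35, R_n = 189 kN/bolt. φR_n = 0.75 × (2×162 + 6×189) = 1093.5 kN.
Tension rupture (net): A_n = (193 − 2×24)×10 = 1450 mm² (U = 1.0, A_e = A_n). φR_n = 0.75 × 450 × 1450 = 489.4 kN.
Governing: min(884.0, 1093.5, 489.4) = 489.4 kN → net-section rupture.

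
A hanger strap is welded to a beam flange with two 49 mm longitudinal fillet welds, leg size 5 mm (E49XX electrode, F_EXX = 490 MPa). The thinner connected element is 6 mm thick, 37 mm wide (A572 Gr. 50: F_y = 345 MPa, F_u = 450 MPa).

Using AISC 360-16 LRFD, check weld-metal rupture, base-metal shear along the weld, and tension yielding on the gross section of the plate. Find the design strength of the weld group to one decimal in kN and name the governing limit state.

68.9 kN (gross-section yield governs)

Weld metal: throat = 0.707×5 = 3.535 mm, L = 2×49 = 98 mm. φR_n = 0.75 × 0.6 × 490 × 3.535 × 98 = 76.4 kN.
Base metal shear (6 mm plate): yield φR_n = 1.0×0.6×345×6×98 = 121.7 kN; rupture φR_n = 0.75×0.6×450×6×98 = 119.1 kN; take 119.1 kN (rupture).
Tension yield (gross): A_g = 37×6 = 222 mm². φR_n = 0.90 × 345 × 222 = 68.9 kN.
Governing: min(76.4, 119.1, 68.9) = 68.9 kN → gross-section yield.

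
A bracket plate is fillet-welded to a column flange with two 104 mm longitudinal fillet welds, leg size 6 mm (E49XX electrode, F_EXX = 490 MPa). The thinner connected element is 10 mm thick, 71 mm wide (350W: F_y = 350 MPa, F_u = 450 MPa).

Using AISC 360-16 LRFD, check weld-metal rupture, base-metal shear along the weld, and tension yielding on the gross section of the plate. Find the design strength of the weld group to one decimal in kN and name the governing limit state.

194.6 kN (weld metal governs)

Weld metal: throat = 0.707×6 = 4.242 mm, L = 2×104 = 208 mm. φR_n = 0.75 × 0.6 × 490 × 4.242 × 208 = 194.6 kN.
Base metal shear (10 mm plate): yield φR_n = 1.0×0.6×350×10×208 = 436.8 kN; rupture φR_n = 0.75×0.6×450×10×208 = 421.2 kN; take 421.2 kN (rupture).
Tension yield (gross): A_g = 71×10 = 710 mm². φR_n = 0.90 × 350 × 710 = 223.7 kN.
Governing: min(194.6, 421.2, 223.7) = 194.6 kN → weld metal.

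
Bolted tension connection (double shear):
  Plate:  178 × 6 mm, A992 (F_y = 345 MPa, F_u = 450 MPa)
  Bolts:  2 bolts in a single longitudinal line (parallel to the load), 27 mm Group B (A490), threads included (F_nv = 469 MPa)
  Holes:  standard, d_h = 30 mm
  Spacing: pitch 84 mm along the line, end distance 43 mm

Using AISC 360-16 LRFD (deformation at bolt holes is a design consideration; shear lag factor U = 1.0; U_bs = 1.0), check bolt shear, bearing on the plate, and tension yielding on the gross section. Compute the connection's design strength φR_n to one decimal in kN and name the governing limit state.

Bolt shear: A_b = π(27)²/4 = 572.56 mm². φR_n = 0.75 × 469 × 572.56 × 2 × 2 = 805.6 kN.
Bearing (6 mm plate, F_u = 450 MPa): end bolts L_c = 43 − 30/2 = 28, R_n = min(1.2×28×6×450, 2.4×27×6×450) = 90.72 kN/bolt; interior L_c = 84 − 30 = 54, R_n = 174.96 kN/bolt. φR_n = 0.75 × (1×90.72 + 1×174.96) = 199.3 kN.
Tension yield (gross): A_g = 178×6 = 1068 mm². φR_n = 0.90 × 345 × 1068 = 331.6 kN.
Governing: min(805.6, 199.3, 331.6) = 199.3 kN → bearing.

199.3 kN (bearing governs)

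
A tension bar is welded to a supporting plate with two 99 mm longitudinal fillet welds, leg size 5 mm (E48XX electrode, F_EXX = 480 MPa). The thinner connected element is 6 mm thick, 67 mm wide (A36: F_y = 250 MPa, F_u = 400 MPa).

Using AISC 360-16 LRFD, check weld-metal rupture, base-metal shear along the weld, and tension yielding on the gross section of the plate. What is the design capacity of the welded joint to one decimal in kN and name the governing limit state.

Weld metal: throat = 0.707×5 = 3.535 mm, L = 2×99 = 198 mm. φR_n = 0.75 × 0.6 × 480 × 3.535 × 198 = 151.2 kN.
Base metal shear (6 mm plate): yield φR_n = 1.0×0.6×250×6×198 = 178.2 kN; rupture φR_n = 0.75×0.6×400×6×198 = 213.8 kN; take 178.2 kN (yield).
Tension yield (gross): A_g = 67×6 = 402 mm². φR_n = 0.90 × 250 × 402 = 90.5 kN.
Governing: min(151.2, 178.2, 90.5) = 90.5 kN → gross-section yield.

90.5 kN (gross-section yield governs)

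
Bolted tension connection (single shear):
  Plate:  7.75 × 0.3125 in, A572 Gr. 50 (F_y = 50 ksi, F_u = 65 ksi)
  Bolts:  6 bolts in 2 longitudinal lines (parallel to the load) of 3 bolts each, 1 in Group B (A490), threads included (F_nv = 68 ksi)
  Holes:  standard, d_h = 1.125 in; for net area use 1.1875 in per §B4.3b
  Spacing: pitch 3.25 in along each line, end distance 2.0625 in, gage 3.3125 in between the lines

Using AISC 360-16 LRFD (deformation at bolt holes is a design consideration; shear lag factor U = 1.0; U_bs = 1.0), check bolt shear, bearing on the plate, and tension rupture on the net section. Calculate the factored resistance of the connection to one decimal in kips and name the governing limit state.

Bolt shear: A_b = π(1)²/4 = 0.7854 in². φR_n = 0.75 × 68 × 0.7854 × 6 × 1 = 240.3 kips.
Bearing (0.3125 in plate, F_u = 65 ksi): end bolts L_c = 2.0625 − 1.125/2 = 1.5, R_n = min(1.2×1.5×0.3125×65, 2.4×1×0.3125×65) = 36.563 kips/bolt; interior L_c = 3.25 − 1.125 = 2.125, R_n = 48.75 kips/bolt. φR_n = 0.75 × (2×36.563 + 4×48.75) = 201.1 kips.
Tension rupture (net): A_n = (7.75 − 2×1.1875)×0.3125 = 1.6797 in² (U = 1.0, A_e = A_n). φR_n = 0.75 × 65 × 1.6797 = 81.9 kips.
Governing: min(240.3, 201.1, 81.9) = 81.9 kips → net-section rupture.

81.9 kips (net-section rupture governs)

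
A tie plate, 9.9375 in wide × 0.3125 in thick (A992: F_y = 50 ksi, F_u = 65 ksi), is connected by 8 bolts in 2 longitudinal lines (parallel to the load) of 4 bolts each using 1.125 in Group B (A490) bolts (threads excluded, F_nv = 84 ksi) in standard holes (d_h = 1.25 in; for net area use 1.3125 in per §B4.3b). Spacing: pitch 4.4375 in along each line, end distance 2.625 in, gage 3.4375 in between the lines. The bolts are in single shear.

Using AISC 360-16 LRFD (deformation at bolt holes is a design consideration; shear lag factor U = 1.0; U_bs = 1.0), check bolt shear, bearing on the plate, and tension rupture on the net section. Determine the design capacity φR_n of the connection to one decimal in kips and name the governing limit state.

Bolt shear: A_b = π(1.125)²/4 = 0.99402 in². φR_n = 0.75 × 84 × 0.99402 × 8 × 1 = 501.0 kips.
Bearing (0.3125 in plate, F_u = 65 ksi): end bolts L_c = 2.625 − 1.25/2 = 2, R_n = min(1.2×2×0.3125×65, 2.4×1.125×0.3125×65) = 48.75 kips/bolt; interior L_c = 4.4375 − 1.25 = 3.1875, R_n = 54.844 kips/bolt. φR_n = 0.75 × (2×48.75 + 6×54.844) = 319.9 kips.
Tension rupture (net): A_n = (9.9375 − 2×1.3125)×0.3125 = 2.2852 in² (U = 1.0, A_e = A_n). φR_n = 0.75 × 65 × 2.2852 = 111.4 kips.
Governing: min(501.0, 319.9, 111.4) = 111.4 kips → net-section rupture.

111.4 kips (net-section rupture governs)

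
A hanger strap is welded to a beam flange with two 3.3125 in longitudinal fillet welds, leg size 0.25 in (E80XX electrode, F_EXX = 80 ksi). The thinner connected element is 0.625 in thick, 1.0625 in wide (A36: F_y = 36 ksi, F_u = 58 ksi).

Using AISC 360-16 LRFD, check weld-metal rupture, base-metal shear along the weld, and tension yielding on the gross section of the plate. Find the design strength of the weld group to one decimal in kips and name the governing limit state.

21.5 kips (gross-section yield governs)

Weld metal: throat = 0.707×0.25 = 0.17675 in, L = 2×3.3125 = 6.625 in. φR_n = 0.75 × 0.6 × 80 × 0.17675 × 6.625 = 42.2 kips.
Base metal shear (0.625 in plate): yield φR_n = 1.0×0.6×36×0.625×6.625 = 89.4 kips; rupture φR_n = 0.75×0.6×58×0.625×6.625 = 108.1 kips; take 89.4 kips (yield).
Tension yield (gross): A_g = 1.0625×0.625 = 0.66406 in². φR_n = 0.90 × 36 × 0.66406 = 21.5 kips.
Governing: min(42.2, 89.4, 21.5) = 21.5 kips → gross-section yield.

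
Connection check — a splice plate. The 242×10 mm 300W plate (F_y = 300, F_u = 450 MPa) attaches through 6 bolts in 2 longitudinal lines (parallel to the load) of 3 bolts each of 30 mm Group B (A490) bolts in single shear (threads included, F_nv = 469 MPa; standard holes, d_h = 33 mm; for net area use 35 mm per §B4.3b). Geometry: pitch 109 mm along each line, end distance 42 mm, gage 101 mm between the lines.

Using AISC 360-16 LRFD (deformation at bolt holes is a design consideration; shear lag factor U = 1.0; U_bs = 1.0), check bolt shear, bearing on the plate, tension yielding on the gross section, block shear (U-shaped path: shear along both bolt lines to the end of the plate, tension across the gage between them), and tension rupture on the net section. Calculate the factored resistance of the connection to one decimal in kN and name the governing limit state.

580.5 kN (net-section rupture governs)

Bolt shear: A_b = π(30)²/4 = 706.86 mm². φR_n = 0.75 × 469 × 706.86 × 6 × 1 = 1491.8 kN.
Bearing (10 mm plate, F_u = 450 MPa): end bolts L_c = 42 − 33/2 = 25.5, R_n = min(1.2×25.5×10×450, 2.4×30×10×450) = 137.7 kN/bolt; interior L_c = 109 − 33 = 76, R_n = 324 kN/bolt. φR_n = 0.75 × (2×137.7 + 4×324) = 1178.6 kN.
Tension yield (gross): A_g = 242×10 = 2420 mm². φR_n = 0.90 × 300 × 2420 = 653.4 kN.
Block shear: shear path 2×[42+2×109] = 2×260 mm, A_gv = 5200, A_nv = 2×(260 − 2.5×35)×10 = 3450 mm²; tension across gage: (101 − 1×35)×10 = 660 mm². R_n = min(0.6×450×3450, 0.6×300×5200) + 1.0×450×660 = min(931.5, 936) + 297 = 1228.5 kN. φR_n = 0.75 × 1228.5 = 921.4 kN.
Tension rupture (net): A_n = (242 − 2×35)×10 = 1720 mm² (U = 1.0, A_e = A_n). φR_n = 0.75 × 450 × 1720 = 580.5 kN.
Governing: min(1491.8, 1178.6, 653.4, 921.4, 580.5) = 580.5 kN → net-section rupture.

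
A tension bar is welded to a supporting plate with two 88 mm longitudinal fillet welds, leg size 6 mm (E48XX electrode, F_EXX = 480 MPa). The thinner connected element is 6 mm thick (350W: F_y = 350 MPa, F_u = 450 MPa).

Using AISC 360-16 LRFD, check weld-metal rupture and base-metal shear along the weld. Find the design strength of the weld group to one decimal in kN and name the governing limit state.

Weld metal: throat = 0.707×6 = 4.242 mm, L = 2×88 = 176 mm. φR_n = 0.75 × 0.6 × 480 × 4.242 × 176 = 161.3 kN.
Base metal shear (6 mm plate): yield φR_n = 1.0×0.6×350×6×176 = 221.8 kN; rupture φR_n = 0.75×0.6×450×6×176 = 213.8 kN; take 213.8 kN (rupture).
Governing: min(161.3, 213.8) = 161.3 kN → weld metal.

161.3 kN (weld metal governs)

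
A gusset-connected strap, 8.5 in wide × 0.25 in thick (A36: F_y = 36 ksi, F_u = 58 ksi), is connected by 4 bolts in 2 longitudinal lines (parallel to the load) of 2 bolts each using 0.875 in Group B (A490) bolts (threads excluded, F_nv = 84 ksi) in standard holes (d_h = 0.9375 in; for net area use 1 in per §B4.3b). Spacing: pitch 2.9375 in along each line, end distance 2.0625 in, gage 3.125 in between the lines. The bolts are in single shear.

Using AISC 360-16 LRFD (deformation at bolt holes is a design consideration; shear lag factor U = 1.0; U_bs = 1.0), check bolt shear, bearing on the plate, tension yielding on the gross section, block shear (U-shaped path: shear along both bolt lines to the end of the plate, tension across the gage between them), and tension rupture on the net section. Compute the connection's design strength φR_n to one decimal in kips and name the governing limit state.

63.6 kips (block shear governs)

Bolt shear: A_b = π(0.875)²/4 = 0.60132 in². φR_n = 0.75 × 84 × 0.60132 × 4 × 1 = 151.5 kips.
Bearing (0.25 in plate, F_u = 58 ksi): end bolts L_c = 2.0625 − 0.9375/2 = 1.59375, R_n = min(1.2×1.59375×0.25×58, 2.4×0.875×0.25×58) = 27.731 kips/bolt; interior L_c = 2.9375 − 0.9375 = 2, R_n = 30.45 kips/bolt. φR_n = 0.75 × (2×27.731 + 2×30.45) = 87.3 kips.
Tension yield (gross): A_g = 8.5×0.25 = 2.125 in². φR_n = 0.90 × 36 × 2.125 = 68.9 kips.
Block shear: shear path 2×[2.0625+1×2.9375] = 2×5 in, A_gv = 2.5, A_nv = 2×(5 − 1.5×1)×0.25 = 1.75 in²; tension across gage: (3.125 − 1×1)×0.25 = 0.53125 in². R_n = min(0.6×58×1.75, 0.6×36×2.5) + 1.0×58×0.53125 = min(60.9, 54) + 30.813 = 84.813 kips. φR_n = 0.75 × 84.813 = 63.6 kips.
Tension rupture (net): A_n = (8.5 − 2×1)×0.25 = 1.625 in² (U = 1.0, A_e = A_n). φR_n = 0.75 × 58 × 1.625 = 70.7 kips.
Governing: min(151.5, 87.3, 68.9, 63.6, 70.7) = 63.6 kips → block shear.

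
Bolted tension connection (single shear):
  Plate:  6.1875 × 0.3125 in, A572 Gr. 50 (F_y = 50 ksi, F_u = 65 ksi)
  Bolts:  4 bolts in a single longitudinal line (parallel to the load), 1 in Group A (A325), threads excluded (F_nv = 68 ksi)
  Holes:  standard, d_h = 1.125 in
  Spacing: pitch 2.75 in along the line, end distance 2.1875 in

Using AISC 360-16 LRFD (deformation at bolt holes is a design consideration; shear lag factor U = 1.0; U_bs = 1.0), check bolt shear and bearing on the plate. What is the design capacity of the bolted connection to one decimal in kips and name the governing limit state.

118.8 kips (bearing governs)

Bolt shear: A_b = π(1)²/4 = 0.7854 in². φR_n = 0.75 × 68 × 0.7854 × 4 × 1 = 160.2 kips.
Bearing (0.3125 in plate, F_u = 65 ksi): end bolts L_c = 2.1875 − 1.125/2 = 1.625, R_n = min(1.2×1.625×0.3125×65, 2.4×1×0.3125×65) = 39.609 kips/bolt; interior L_c = 2.75 − 1.125 = 1.625, R_n = 39.609 kips/bolt. φR_n = 0.75 × (1×39.609 + 3×39.609) = 118.8 kips.
Governing: min(160.2, 118.8) = 118.8 kips → bearing.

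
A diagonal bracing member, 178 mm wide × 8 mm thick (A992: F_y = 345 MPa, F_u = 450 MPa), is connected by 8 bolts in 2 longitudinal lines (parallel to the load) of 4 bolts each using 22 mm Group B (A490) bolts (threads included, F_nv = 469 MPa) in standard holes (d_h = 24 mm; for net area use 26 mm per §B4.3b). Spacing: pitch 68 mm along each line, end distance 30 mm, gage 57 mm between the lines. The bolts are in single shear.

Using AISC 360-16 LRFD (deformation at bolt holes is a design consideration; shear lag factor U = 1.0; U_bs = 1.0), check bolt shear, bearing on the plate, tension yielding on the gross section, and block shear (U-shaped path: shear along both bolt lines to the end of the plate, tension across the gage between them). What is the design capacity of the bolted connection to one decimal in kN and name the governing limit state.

442.2 kN (gross-section yield governs)

Bolt shear: A_b = π(22)²/4 = 380.13 mm². φR_n = 0.75 × 469 × 380.13 × 8 × 1 = 1069.7 kN.
Bearing (8 mm plate, F_u = 450 MPa): end bolts L_c = 30 − 24/2 = 18, R_n = min(1.2×18×8×450, 2.4×22×8×450) = 77.76 kN/bolt; interior L_c = 68 − 24 = 44, R_n = 190.08 kN/bolt. φR_n = 0.75 × (2×77.76 + 6×190.08) = 972.0 kN.
Tension yield (gross): A_g = 178×8 = 1424 mm². φR_n = 0.90 × 345 × 1424 = 442.2 kN.
Block shear: shear path 2×[30+3×68] = 2×234 mm, A_gv = 3744, A_nv = 2×(234 − 3.5×26)×8 = 2288 mm²; tension across gage: (57 − 1×26)×8 = 248 mm². R_n = min(0.6×450×2288, 0.6×345×3744) + 1.0×450×248 = min(617.76, 775.01) + 111.6 = 729.36 kN. φR_n = 0.75 × 729.36 = 547.0 kN.
Governing: min(1069.7, 972.0, 442.2, 547.0) = 442.2 kN → gross-section yield.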